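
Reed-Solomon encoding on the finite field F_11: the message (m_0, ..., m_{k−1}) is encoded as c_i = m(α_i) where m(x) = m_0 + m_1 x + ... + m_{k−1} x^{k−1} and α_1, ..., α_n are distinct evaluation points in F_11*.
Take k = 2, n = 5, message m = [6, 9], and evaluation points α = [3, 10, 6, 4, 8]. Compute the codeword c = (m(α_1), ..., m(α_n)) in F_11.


c = [0, 8, 5, 9, 1]

Message polynomial: m(x) = 6 + 9·x (mod 11).
For each evaluation point α_i, compute m(α_i) mod 11:
  α_1 = 3: Horner steps 9 → 0, so m(3) = 0.
  α_2 = 10: Horner steps 9 → 8, so m(10) = 8.
  α_3 = 6: Horner steps 9 → 5, so m(6) = 5.
  α_4 = 4: Horner steps 9 → 9, so m(4) = 9.
  α_5 = 8: Horner steps 9 → 1, so m(8) = 1.
Codeword c = [0, 8, 5, 9, 1] ∈ F_11^5.


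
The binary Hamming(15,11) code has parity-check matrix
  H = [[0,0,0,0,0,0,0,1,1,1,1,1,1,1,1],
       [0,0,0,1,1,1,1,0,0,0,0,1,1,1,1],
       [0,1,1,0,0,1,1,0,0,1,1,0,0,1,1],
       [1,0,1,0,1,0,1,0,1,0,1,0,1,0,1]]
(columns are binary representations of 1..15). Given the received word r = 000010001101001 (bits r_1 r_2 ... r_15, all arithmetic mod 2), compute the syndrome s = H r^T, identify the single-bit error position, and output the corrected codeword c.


s = (0, 1, 0, 1)^T, error position = 5, corrected codeword c = 000000001101001

Compute s = H r^T mod 2 one row at a time:
  s_1 = 0 + 1 + 1 + 0 + 1 + 0 + 0 + 1 = 4 ≡ 0 (mod 2).
  s_2 = 0 + 1 + 0 + 0 + 1 + 0 + 0 + 1 = 3 ≡ 1 (mod 2).
  s_3 = 0 + 0 + 0 + 0 + 1 + 0 + 0 + 1 = 2 ≡ 0 (mod 2).
  s_4 = 0 + 0 + 1 + 0 + 1 + 0 + 0 + 1 = 3 ≡ 1 (mod 2).
s = (0, 1, 0, 1)^T — this equals column 5 of H (binary 0101), so error is at position 5.
Correct: flip bit 5 of r = 000010001101001 to get c = 000000001101001.


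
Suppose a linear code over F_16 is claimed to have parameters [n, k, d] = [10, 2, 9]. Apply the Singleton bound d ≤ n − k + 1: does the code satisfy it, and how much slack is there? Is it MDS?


Singleton RHS = n − k + 1 = 9, slack = 0, bound satisfied, MDS.

Singleton bound: d ≤ n − k + 1.
Here n = 10, k = 2, so n − k + 1 = 9.
Given d = 9, check d ≤ 9: YES.
Slack = (n − k + 1) − d = 0.
The code is MDS (slack = 0).
Description: the claimed parameters are [10, 2, 9]_16; such a code would be MDS (meets Singleton bound).


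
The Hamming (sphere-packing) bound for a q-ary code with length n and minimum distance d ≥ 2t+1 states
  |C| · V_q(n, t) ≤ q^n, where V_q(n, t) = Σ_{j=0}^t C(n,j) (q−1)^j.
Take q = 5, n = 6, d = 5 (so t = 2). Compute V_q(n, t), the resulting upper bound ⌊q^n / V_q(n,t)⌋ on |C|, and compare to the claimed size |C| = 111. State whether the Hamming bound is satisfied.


V_q(n, t) = 265, q^n = 15625, Hamming bound = 58, |C| = 111 > bound (violated).

Step 1: Compute V_q(n, t) = Σ_{j=0}^2 C(n, j) (q−1)^j.
  j = 0: C(6,0)·(4)^0 = 1·1 = 1.
  j = 1: C(6,1)·(4)^1 = 6·4 = 24.
  j = 2: C(6,2)·(4)^2 = 15·16 = 240.
  V_q(n, t) = 1 + 24 + 240 = 265.
Step 2: q^n = 5^6 = 15625.
Step 3: Hamming bound ⌊q^n / V_q(n,t)⌋ = ⌊15625/265⌋ = 58.
Step 4: Compare |C| = 111 to 58: violated.
The claimed |C| lies above the Hamming bound, so no 5-ary code of length 6 with d ≥ 5 can have 111 codewords.


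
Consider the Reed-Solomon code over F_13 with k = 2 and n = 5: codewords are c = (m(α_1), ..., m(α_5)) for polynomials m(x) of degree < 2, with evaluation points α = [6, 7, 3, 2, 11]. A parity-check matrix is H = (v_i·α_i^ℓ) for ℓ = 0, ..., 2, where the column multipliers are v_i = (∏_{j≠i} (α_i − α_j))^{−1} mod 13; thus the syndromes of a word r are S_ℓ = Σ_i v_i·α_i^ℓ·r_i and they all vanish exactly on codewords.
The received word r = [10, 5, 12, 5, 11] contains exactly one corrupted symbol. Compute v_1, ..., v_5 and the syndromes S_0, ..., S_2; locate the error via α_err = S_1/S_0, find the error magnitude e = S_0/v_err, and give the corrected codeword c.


S = (6, 12, 11), error at position 4, error magnitude e = 1, c = [10, 5, 12, 4, 11].

Step 1: column multipliers v_i = (∏_{j≠i}(α_i − α_j))^{−1} mod 13.
  i = 1 (α = 6): (6−7)(6−3)(6−2)(6−11) = (−1)·3·4·(−5) = 60 ≡ 8, so v_1 = 8^{−1} = 5 (mod 13).
  i = 2 (α = 7): (7−6)(7−3)(7−2)(7−11) = 1·4·5·(−4) = −80 ≡ 11, so v_2 = 11^{−1} = 6 (mod 13).
  i = 3 (α = 3): (3−6)(3−7)(3−2)(3−11) = (−3)·(−4)·1·(−8) = −96 ≡ 8, so v_3 = 8^{−1} = 5 (mod 13).
  i = 4 (α = 2): (2−6)(2−7)(2−3)(2−11) = (−4)·(−5)·(−1)·(−9) = 180 ≡ 11, so v_4 = 11^{−1} = 6 (mod 13).
  i = 5 (α = 11): (11−6)(11−7)(11−3)(11−2) = 5·4·8·9 = 1440 ≡ 10, so v_5 = 10^{−1} = 4 (mod 13).
  v = [5, 6, 5, 6, 4].
Step 2: syndromes of r = [10, 5, 12, 5, 11] (all sums mod 13).
  S_0 = Σ v_i r_i = 5·10 + 6·5 + 5·12 + 6·5 + 4·11 = 214 ≡ 6.
  S_1 = Σ v_i α_i r_i = 5·6·10 + 6·7·5 + 5·3·12 + 6·2·5 + 4·11·11 = 1234 ≡ 12.
  α_i^2 mod 13 = [10, 10, 9, 4, 4].
  S_2 = Σ v_i α_i^2 r_i = 5·10·10 + 6·10·5 + 5·9·12 + 6·4·5 + 4·4·11 = 1636 ≡ 11.
  S = (6, 12, 11) ≠ 0, so r is not a codeword (an error is present).
Step 3: locate the error. For a single error e at position i, S_ℓ = v_i·e·α_i^ℓ, so α_err = S_1/S_0.
  S_0^{−1} = 6^{−1} = 11 (mod 13), so α_err = 12·11 = 132 ≡ 2 = α_4. Error position i = 4.
  Consistency check: S_2/S_1 = 11·12 = 132 ≡ 2 = α_err ✓ (single-error assumption holds).
Step 4: error magnitude e = S_0/v_4 = S_0·∏_{j≠4}(α_4 − α_j) = 6·11 = 66 ≡ 1 (mod 13).
Step 5: correct position 4: c_4 = r_4 − e = 5 − 1 ≡ 4 (mod 13). Hence c = [10, 5, 12, 4, 11].
  Check: interpolating c through the α_i gives m(x) = 1 + 8·x (degree < 2) with m(α_i) = c_i for every i, so c is indeed a codeword.


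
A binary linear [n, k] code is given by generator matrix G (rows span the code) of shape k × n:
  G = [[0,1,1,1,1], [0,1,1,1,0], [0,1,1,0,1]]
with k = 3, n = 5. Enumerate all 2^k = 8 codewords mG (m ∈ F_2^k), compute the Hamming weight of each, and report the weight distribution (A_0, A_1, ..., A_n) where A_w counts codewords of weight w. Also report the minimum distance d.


Weight distribution: A_0 = 1, A_1 = 2, A_2 = 2, A_3 = 2, A_4 = 1. Minimum distance d = 1.

Enumerate all 2^3 = 8 messages m ∈ F_2^3.
For each, compute codeword c = mG in F_2^5, then tally its weight.
  m = 000 → c = 00000, weight = 0.
  m = 100 → c = 01111, weight = 4.
  m = 010 → c = 01110, weight = 3.
  m = 110 → c = 00001, weight = 1.
  m = 001 → c = 01101, weight = 3.
  m = 101 → c = 00010, weight = 1.
  m = 011 → c = 00011, weight = 2.
  m = 111 → c = 01100, weight = 2.
Tally weights:
  weight 0: 1 codewords.
  weight 1: 2 codewords.
  weight 2: 2 codewords.
  weight 3: 2 codewords.
  weight 4: 1 codewords.
Minimum distance d = smallest w > 0 with A_w > 0 = 1.
Sanity: Σ A_w = 8 = 2^3 = 8 ✓.


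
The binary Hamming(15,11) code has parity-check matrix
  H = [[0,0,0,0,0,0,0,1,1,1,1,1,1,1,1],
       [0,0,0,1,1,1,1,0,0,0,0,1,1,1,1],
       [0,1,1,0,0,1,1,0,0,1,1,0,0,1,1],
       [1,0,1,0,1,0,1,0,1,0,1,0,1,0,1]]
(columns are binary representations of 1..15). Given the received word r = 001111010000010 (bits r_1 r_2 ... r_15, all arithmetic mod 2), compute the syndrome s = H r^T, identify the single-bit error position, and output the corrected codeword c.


s = (0, 0, 1, 0)^T, error position = 2, corrected codeword c = 011111010000010

Compute s = H r^T mod 2 one row at a time:
  s_1 = 1 + 0 + 0 + 0 + 0 + 0 + 1 + 0 = 2 ≡ 0 (mod 2).
  s_2 = 1 + 1 + 1 + 0 + 0 + 0 + 1 + 0 = 4 ≡ 0 (mod 2).
  s_3 = 0 + 1 + 1 + 0 + 0 + 0 + 1 + 0 = 3 ≡ 1 (mod 2).
  s_4 = 0 + 1 + 1 + 0 + 0 + 0 + 0 + 0 = 2 ≡ 0 (mod 2).
s = (0, 0, 1, 0)^T — this equals column 2 of H (binary 0010), so error is at position 2.
Correct: flip bit 2 of r = 001111010000010 to get c = 011111010000010.


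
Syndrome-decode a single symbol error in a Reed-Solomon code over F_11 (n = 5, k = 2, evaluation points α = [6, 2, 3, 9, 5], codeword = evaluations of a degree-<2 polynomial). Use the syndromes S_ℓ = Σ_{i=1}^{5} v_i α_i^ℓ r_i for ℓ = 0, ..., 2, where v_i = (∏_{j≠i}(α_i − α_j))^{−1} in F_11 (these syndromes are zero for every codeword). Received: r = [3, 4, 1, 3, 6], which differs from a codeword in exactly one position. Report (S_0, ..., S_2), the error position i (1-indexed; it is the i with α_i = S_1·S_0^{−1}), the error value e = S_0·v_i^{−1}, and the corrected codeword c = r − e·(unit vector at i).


S = (1, 9, 4), error at position 4, error magnitude e = 9, c = [3, 4, 1, 5, 6].

Step 1: column multipliers v_i = (∏_{j≠i}(α_i − α_j))^{−1} mod 11.
  i = 1 (α = 6): (6−2)(6−3)(6−9)(6−5) = 4·3·(−3)·1 = −36 ≡ 8, so v_1 = 8^{−1} = 7 (mod 11).
  i = 2 (α = 2): (2−6)(2−3)(2−9)(2−5) = (−4)·(−1)·(−7)·(−3) = 84 ≡ 7, so v_2 = 7^{−1} = 8 (mod 11).
  i = 3 (α = 3): (3−6)(3−2)(3−9)(3−5) = (−3)·1·(−6)·(−2) = −36 ≡ 8, so v_3 = 8^{−1} = 7 (mod 11).
  i = 4 (α = 9): (9−6)(9−2)(9−3)(9−5) = 3·7·6·4 = 504 ≡ 9, so v_4 = 9^{−1} = 5 (mod 11).
  i = 5 (α = 5): (5−6)(5−2)(5−3)(5−9) = (−1)·3·2·(−4) = 24 ≡ 2, so v_5 = 2^{−1} = 6 (mod 11).
  v = [7, 8, 7, 5, 6].
Step 2: syndromes of r = [3, 4, 1, 3, 6] (all sums mod 11).
  S_0 = Σ v_i r_i = 7·3 + 8·4 + 7·1 + 5·3 + 6·6 = 111 ≡ 1.
  S_1 = Σ v_i α_i r_i = 7·6·3 + 8·2·4 + 7·3·1 + 5·9·3 + 6·5·6 = 526 ≡ 9.
  α_i^2 mod 11 = [3, 4, 9, 4, 3].
  S_2 = Σ v_i α_i^2 r_i = 7·3·3 + 8·4·4 + 7·9·1 + 5·4·3 + 6·3·6 = 422 ≡ 4.
  S = (1, 9, 4) ≠ 0, so r is not a codeword (an error is present).
Step 3: locate the error. For a single error e at position i, S_ℓ = v_i·e·α_i^ℓ, so α_err = S_1/S_0.
  S_0^{−1} = 1^{−1} = 1 (mod 11), so α_err = 9·1 = 9 ≡ 9 = α_4. Error position i = 4.
  Consistency check: S_2/S_1 = 4·5 = 20 ≡ 9 = α_err ✓ (single-error assumption holds).
Step 4: error magnitude e = S_0/v_4 = S_0·∏_{j≠4}(α_4 − α_j) = 1·9 = 9 ≡ 9 (mod 11).
Step 5: correct position 4: c_4 = r_4 − e = 3 − 9 ≡ 5 (mod 11). Hence c = [3, 4, 1, 5, 6].
  Check: interpolating c through the α_i gives m(x) = 10 + 8·x (degree < 2) with m(α_i) = c_i for every i, so c is indeed a codeword.


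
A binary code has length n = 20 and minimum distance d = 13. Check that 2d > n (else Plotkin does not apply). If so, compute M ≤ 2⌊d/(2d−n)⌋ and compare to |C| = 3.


Plotkin bound M ≤ 4; given |C| = 3 ≤ bound (satisfied).

Check applicability: 2d = 26, n = 20.
2d − n = 6 > 0, so Plotkin applies.
Compute d/(2d−n) = 13/6 ≈ 2.1667.
⌊d/(2d−n)⌋ = 2.
Plotkin bound: M ≤ 2·2 = 4.
Given |C| = 3, check: satisfied.
This |C| is below the Plotkin bound.


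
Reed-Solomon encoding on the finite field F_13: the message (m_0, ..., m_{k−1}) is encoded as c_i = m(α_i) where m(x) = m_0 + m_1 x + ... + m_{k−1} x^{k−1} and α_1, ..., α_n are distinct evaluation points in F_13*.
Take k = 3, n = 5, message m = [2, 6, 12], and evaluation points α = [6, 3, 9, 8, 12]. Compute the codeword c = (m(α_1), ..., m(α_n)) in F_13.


c = [2, 11, 1, 12, 8]

Message polynomial: m(x) = 2 + 6·x + 12·x^2 (mod 13).
For each evaluation point α_i, compute m(α_i) mod 13:
  α_1 = 6: Horner steps 12 → 0 → 2, so m(6) = 2.
  α_2 = 3: Horner steps 12 → 3 → 11, so m(3) = 11.
  α_3 = 9: Horner steps 12 → 10 → 1, so m(9) = 1.
  α_4 = 8: Horner steps 12 → 11 → 12, so m(8) = 12.
  α_5 = 12: Horner steps 12 → 7 → 8, so m(12) = 8.
Codeword c = [2, 11, 1, 12, 8] ∈ F_13^5.


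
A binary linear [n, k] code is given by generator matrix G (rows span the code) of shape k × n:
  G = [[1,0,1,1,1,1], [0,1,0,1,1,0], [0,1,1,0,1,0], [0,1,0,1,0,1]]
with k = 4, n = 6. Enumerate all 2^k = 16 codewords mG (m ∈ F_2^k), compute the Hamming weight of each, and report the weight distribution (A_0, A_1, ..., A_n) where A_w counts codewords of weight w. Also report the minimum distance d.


Weight distribution: A_0 = 1, A_1 = 1, A_2 = 2, A_3 = 6, A_4 = 5, A_5 = 1. Minimum distance d = 1.

Enumerate all 2^4 = 16 messages m ∈ F_2^4.
For each, compute codeword c = mG in F_2^6, then tally its weight.
  m = 0000 → c = 000000, weight = 0.
  m = 1000 → c = 101111, weight = 5.
  m = 0100 → c = 010110, weight = 3.
  m = 1100 → c = 111001, weight = 4.
  m = 0010 → c = 011010, weight = 3.
  m = 1010 → c = 110101, weight = 4.
  m = 0110 → c = 001100, weight = 2.
  m = 1110 → c = 100011, weight = 3.
  m = 0001 → c = 010101, weight = 3.
  m = 1001 → c = 111010, weight = 4.
  m = 0101 → c = 000011, weight = 2.
  m = 1101 → c = 101100, weight = 3.
  m = 0011 → c = 001111, weight = 4.
  m = 1011 → c = 100000, weight = 1.
  m = 0111 → c = 011001, weight = 3.
  m = 1111 → c = 110110, weight = 4.
Tally weights:
  weight 0: 1 codewords.
  weight 1: 1 codewords.
  weight 2: 2 codewords.
  weight 3: 6 codewords.
  weight 4: 5 codewords.
  weight 5: 1 codewords.
Minimum distance d = smallest w > 0 with A_w > 0 = 1.
Sanity: Σ A_w = 16 = 2^4 = 16 ✓.


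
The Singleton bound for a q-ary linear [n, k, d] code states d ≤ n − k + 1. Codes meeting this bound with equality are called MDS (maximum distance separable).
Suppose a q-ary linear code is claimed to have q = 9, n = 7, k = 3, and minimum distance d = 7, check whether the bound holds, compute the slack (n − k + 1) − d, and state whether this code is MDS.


Singleton RHS = n − k + 1 = 5, slack = -2, bound violated (no such code; not MDS).

Singleton bound: d ≤ n − k + 1.
Here n = 7, k = 3, so n − k + 1 = 5.
Given d = 7, check d ≤ 5: NO.
Slack = (n − k + 1) − d = -2.
The slack is negative: d = 7 exceeds n − k + 1 = 5 by 2, so the Singleton bound is violated and no linear [7, 3, 7]_9 code can exist. In particular it is not MDS (MDS requires d = n − k + 1 exactly).
Description: the claimed parameters are [7, 3, 7]_9; such a code would be impossible (violates the Singleton bound).


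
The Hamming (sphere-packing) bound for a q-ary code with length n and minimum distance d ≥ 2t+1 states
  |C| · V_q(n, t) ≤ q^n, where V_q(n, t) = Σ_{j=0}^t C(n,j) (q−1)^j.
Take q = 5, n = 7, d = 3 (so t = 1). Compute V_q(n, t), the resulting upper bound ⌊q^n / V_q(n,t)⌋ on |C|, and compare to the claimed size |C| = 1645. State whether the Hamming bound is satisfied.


V_q(n, t) = 29, q^n = 78125, Hamming bound = 2693, |C| = 1645 ≤ bound (satisfied).

Step 1: Compute V_q(n, t) = Σ_{j=0}^1 C(n, j) (q−1)^j.
  j = 0: C(7,0)·(4)^0 = 1·1 = 1.
  j = 1: C(7,1)·(4)^1 = 7·4 = 28.
  V_q(n, t) = 1 + 28 = 29.
Step 2: q^n = 5^7 = 78125.
Step 3: Hamming bound ⌊q^n / V_q(n,t)⌋ = ⌊78125/29⌋ = 2693.
Step 4: Compare |C| = 1645 to 2693: satisfied.
The claimed |C| lies below the Hamming bound.


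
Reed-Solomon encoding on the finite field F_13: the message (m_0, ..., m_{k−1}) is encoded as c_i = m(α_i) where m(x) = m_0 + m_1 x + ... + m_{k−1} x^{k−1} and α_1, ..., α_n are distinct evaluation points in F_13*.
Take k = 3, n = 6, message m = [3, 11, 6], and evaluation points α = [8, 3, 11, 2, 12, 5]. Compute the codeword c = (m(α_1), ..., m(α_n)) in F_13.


c = [7, 12, 5, 10, 11, 0]

Message polynomial: m(x) = 3 + 11·x + 6·x^2 (mod 13).
For each evaluation point α_i, compute m(α_i) mod 13:
  α_1 = 8: Horner steps 6 → 7 → 7, so m(8) = 7.
  α_2 = 3: Horner steps 6 → 3 → 12, so m(3) = 12.
  α_3 = 11: Horner steps 6 → 12 → 5, so m(11) = 5.
  α_4 = 2: Horner steps 6 → 10 → 10, so m(2) = 10.
  α_5 = 12: Horner steps 6 → 5 → 11, so m(12) = 11.
  α_6 = 5: Horner steps 6 → 2 → 0, so m(5) = 0.
Codeword c = [7, 12, 5, 10, 11, 0] ∈ F_13^6.


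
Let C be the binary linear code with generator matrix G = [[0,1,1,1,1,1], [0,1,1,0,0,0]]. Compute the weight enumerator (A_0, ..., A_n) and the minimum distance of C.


Weight distribution: A_0 = 1, A_2 = 1, A_3 = 1, A_5 = 1. Minimum distance d = 2.

Enumerate all 2^2 = 4 messages m ∈ F_2^2.
For each, compute codeword c = mG in F_2^6, then tally its weight.
  m = 00 → c = 000000, weight = 0.
  m = 10 → c = 011111, weight = 5.
  m = 01 → c = 011000, weight = 2.
  m = 11 → c = 000111, weight = 3.
Tally weights:
  weight 0: 1 codewords.
  weight 2: 1 codewords.
  weight 3: 1 codewords.
  weight 5: 1 codewords.
Minimum distance d = smallest w > 0 with A_w > 0 = 2.
Sanity: Σ A_w = 4 = 2^2 = 4 ✓.


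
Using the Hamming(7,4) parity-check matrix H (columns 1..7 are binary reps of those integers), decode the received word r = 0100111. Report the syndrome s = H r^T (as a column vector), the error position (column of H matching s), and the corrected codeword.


s = (1, 1, 0)^T, error position = 6, corrected codeword c = 0100101

Compute s = H r^T mod 2 one row at a time:
  s_1 = 0 + 1 + 1 + 1 = 3 ≡ 1 (mod 2).
  s_2 = 1 + 0 + 1 + 1 = 3 ≡ 1 (mod 2).
  s_3 = 0 + 0 + 1 + 1 = 2 ≡ 0 (mod 2).
s = (1, 1, 0)^T — this equals column 6 of H (binary 110), so error is at position 6.
Correct: flip bit 6 of r = 0100111 to get c = 0100101.


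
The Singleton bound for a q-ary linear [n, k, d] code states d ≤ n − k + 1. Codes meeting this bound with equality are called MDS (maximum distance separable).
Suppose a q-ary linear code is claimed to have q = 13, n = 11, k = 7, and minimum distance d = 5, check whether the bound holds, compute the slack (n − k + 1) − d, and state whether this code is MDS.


Singleton RHS = n − k + 1 = 5, slack = 0, bound satisfied, MDS.

Singleton bound: d ≤ n − k + 1.
Here n = 11, k = 7, so n − k + 1 = 5.
Given d = 5, check d ≤ 5: YES.
Slack = (n − k + 1) − d = 0.
The code is MDS (slack = 0).
Description: the claimed parameters are [11, 7, 5]_13; such a code would be MDS (meets Singleton bound).


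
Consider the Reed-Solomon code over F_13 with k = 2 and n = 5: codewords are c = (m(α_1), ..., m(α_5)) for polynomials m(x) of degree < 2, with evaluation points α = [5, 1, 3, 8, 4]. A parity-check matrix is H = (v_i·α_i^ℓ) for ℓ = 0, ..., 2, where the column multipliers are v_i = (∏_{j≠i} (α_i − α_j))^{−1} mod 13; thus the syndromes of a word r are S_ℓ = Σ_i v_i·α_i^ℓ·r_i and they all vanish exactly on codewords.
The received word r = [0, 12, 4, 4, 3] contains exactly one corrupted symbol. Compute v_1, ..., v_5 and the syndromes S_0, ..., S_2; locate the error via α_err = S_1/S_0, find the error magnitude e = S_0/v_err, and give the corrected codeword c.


S = (4, 12, 10), error at position 3, error magnitude e = 11, c = [0, 12, 6, 4, 3].

Step 1: column multipliers v_i = (∏_{j≠i}(α_i − α_j))^{−1} mod 13.
  i = 1 (α = 5): (5−1)(5−3)(5−8)(5−4) = 4·2·(−3)·1 = −24 ≡ 2, so v_1 = 2^{−1} = 7 (mod 13).
  i = 2 (α = 1): (1−5)(1−3)(1−8)(1−4) = (−4)·(−2)·(−7)·(−3) = 168 ≡ 12, so v_2 = 12^{−1} = 12 (mod 13).
  i = 3 (α = 3): (3−5)(3−1)(3−8)(3−4) = (−2)·2·(−5)·(−1) = −20 ≡ 6, so v_3 = 6^{−1} = 11 (mod 13).
  i = 4 (α = 8): (8−5)(8−1)(8−3)(8−4) = 3·7·5·4 = 420 ≡ 4, so v_4 = 4^{−1} = 10 (mod 13).
  i = 5 (α = 4): (4−5)(4−1)(4−3)(4−8) = (−1)·3·1·(−4) = 12 ≡ 12, so v_5 = 12^{−1} = 12 (mod 13).
  v = [7, 12, 11, 10, 12].
Step 2: syndromes of r = [0, 12, 4, 4, 3] (all sums mod 13).
  S_0 = Σ v_i r_i = 7·0 + 12·12 + 11·4 + 10·4 + 12·3 = 264 ≡ 4.
  S_1 = Σ v_i α_i r_i = 7·5·0 + 12·1·12 + 11·3·4 + 10·8·4 + 12·4·3 = 740 ≡ 12.
  α_i^2 mod 13 = [12, 1, 9, 12, 3].
  S_2 = Σ v_i α_i^2 r_i = 7·12·0 + 12·1·12 + 11·9·4 + 10·12·4 + 12·3·3 = 1128 ≡ 10.
  S = (4, 12, 10) ≠ 0, so r is not a codeword (an error is present).
Step 3: locate the error. For a single error e at position i, S_ℓ = v_i·e·α_i^ℓ, so α_err = S_1/S_0.
  S_0^{−1} = 4^{−1} = 10 (mod 13), so α_err = 12·10 = 120 ≡ 3 = α_3. Error position i = 3.
  Consistency check: S_2/S_1 = 10·12 = 120 ≡ 3 = α_err ✓ (single-error assumption holds).
Step 4: error magnitude e = S_0/v_3 = S_0·∏_{j≠3}(α_3 − α_j) = 4·6 = 24 ≡ 11 (mod 13).
Step 5: correct position 3: c_3 = r_3 − e = 4 − 11 ≡ 6 (mod 13). Hence c = [0, 12, 6, 4, 3].
  Check: interpolating c through the α_i gives m(x) = 2 + 10·x (degree < 2) with m(α_i) = c_i for every i, so c is indeed a codeword.


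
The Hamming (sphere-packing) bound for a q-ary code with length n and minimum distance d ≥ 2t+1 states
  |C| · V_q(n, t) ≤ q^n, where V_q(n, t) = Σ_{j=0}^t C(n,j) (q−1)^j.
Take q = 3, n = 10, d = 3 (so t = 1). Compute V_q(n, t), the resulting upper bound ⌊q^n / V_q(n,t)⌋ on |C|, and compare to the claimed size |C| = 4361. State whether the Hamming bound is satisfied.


V_q(n, t) = 21, q^n = 59049, Hamming bound = 2811, |C| = 4361 > bound (violated).

Step 1: Compute V_q(n, t) = Σ_{j=0}^1 C(n, j) (q−1)^j.
  j = 0: C(10,0)·(2)^0 = 1·1 = 1.
  j = 1: C(10,1)·(2)^1 = 10·2 = 20.
  V_q(n, t) = 1 + 20 = 21.
Step 2: q^n = 3^10 = 59049.
Step 3: Hamming bound ⌊q^n / V_q(n,t)⌋ = ⌊59049/21⌋ = 2811.
Step 4: Compare |C| = 4361 to 2811: violated.
The claimed |C| lies above the Hamming bound, so no 3-ary code of length 10 with d ≥ 3 can have 4361 codewords.


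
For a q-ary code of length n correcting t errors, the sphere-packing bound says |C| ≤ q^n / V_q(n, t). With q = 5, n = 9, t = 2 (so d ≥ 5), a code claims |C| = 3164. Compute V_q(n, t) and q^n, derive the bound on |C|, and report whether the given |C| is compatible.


V_q(n, t) = 613, q^n = 1953125, Hamming bound = 3186, |C| = 3164 ≤ bound (satisfied).

Step 1: Compute V_q(n, t) = Σ_{j=0}^2 C(n, j) (q−1)^j.
  j = 0: C(9,0)·(4)^0 = 1·1 = 1.
  j = 1: C(9,1)·(4)^1 = 9·4 = 36.
  j = 2: C(9,2)·(4)^2 = 36·16 = 576.
  V_q(n, t) = 1 + 36 + 576 = 613.
Step 2: q^n = 5^9 = 1953125.
Step 3: Hamming bound ⌊q^n / V_q(n,t)⌋ = ⌊1953125/613⌋ = 3186.
Step 4: Compare |C| = 3164 to 3186: satisfied.
The claimed |C| lies below the Hamming bound.


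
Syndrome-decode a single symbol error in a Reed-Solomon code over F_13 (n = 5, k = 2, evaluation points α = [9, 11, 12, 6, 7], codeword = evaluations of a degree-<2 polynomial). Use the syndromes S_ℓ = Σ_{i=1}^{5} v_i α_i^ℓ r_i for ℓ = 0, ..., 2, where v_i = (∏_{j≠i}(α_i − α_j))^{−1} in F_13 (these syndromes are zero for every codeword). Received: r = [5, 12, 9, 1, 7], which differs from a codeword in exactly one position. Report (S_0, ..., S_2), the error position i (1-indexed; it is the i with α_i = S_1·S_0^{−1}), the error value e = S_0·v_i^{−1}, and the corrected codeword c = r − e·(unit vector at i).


S = (4, 2, 1), error at position 5, error magnitude e = 9, c = [5, 12, 9, 1, 11].

Step 1: column multipliers v_i = (∏_{j≠i}(α_i − α_j))^{−1} mod 13.
  i = 1 (α = 9): (9−11)(9−12)(9−6)(9−7) = (−2)·(−3)·3·2 = 36 ≡ 10, so v_1 = 10^{−1} = 4 (mod 13).
  i = 2 (α = 11): (11−9)(11−12)(11−6)(11−7) = 2·(−1)·5·4 = −40 ≡ 12, so v_2 = 12^{−1} = 12 (mod 13).
  i = 3 (α = 12): (12−9)(12−11)(12−6)(12−7) = 3·1·6·5 = 90 ≡ 12, so v_3 = 12^{−1} = 12 (mod 13).
  i = 4 (α = 6): (6−9)(6−11)(6−12)(6−7) = (−3)·(−5)·(−6)·(−1) = 90 ≡ 12, so v_4 = 12^{−1} = 12 (mod 13).
  i = 5 (α = 7): (7−9)(7−11)(7−12)(7−6) = (−2)·(−4)·(−5)·1 = −40 ≡ 12, so v_5 = 12^{−1} = 12 (mod 13).
  v = [4, 12, 12, 12, 12].
Step 2: syndromes of r = [5, 12, 9, 1, 7] (all sums mod 13).
  S_0 = Σ v_i r_i = 4·5 + 12·12 + 12·9 + 12·1 + 12·7 = 368 ≡ 4.
  S_1 = Σ v_i α_i r_i = 4·9·5 + 12·11·12 + 12·12·9 + 12·6·1 + 12·7·7 = 3720 ≡ 2.
  α_i^2 mod 13 = [3, 4, 1, 10, 10].
  S_2 = Σ v_i α_i^2 r_i = 4·3·5 + 12·4·12 + 12·1·9 + 12·10·1 + 12·10·7 = 1704 ≡ 1.
  S = (4, 2, 1) ≠ 0, so r is not a codeword (an error is present).
Step 3: locate the error. For a single error e at position i, S_ℓ = v_i·e·α_i^ℓ, so α_err = S_1/S_0.
  S_0^{−1} = 4^{−1} = 10 (mod 13), so α_err = 2·10 = 20 ≡ 7 = α_5. Error position i = 5.
  Consistency check: S_2/S_1 = 1·7 = 7 ≡ 7 = α_err ✓ (single-error assumption holds).
Step 4: error magnitude e = S_0/v_5 = S_0·∏_{j≠5}(α_5 − α_j) = 4·12 = 48 ≡ 9 (mod 13).
Step 5: correct position 5: c_5 = r_5 − e = 7 − 9 ≡ 11 (mod 13). Hence c = [5, 12, 9, 1, 11].
  Check: interpolating c through the α_i gives m(x) = 6 + 10·x (degree < 2) with m(α_i) = c_i for every i, so c is indeed a codeword.


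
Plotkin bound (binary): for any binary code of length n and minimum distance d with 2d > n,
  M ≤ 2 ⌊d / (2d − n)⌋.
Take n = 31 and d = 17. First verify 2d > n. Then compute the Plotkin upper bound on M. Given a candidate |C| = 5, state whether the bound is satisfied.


Plotkin bound M ≤ 10; given |C| = 5 ≤ bound (satisfied).

Check applicability: 2d = 34, n = 31.
2d − n = 3 > 0, so Plotkin applies.
Compute d/(2d−n) = 17/3 ≈ 5.6667.
⌊d/(2d−n)⌋ = 5.
Plotkin bound: M ≤ 2·5 = 10.
Given |C| = 5, check: satisfied.
This |C| is below the Plotkin bound.


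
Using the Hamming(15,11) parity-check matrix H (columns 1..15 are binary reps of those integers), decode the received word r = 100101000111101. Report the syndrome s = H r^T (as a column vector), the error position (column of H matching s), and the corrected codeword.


s = (1, 1, 0, 0)^T, error position = 12, corrected codeword c = 100101000110101

Compute s = H r^T mod 2 one row at a time:
  s_1 = 0 + 0 + 1 + 1 + 1 + 1 + 0 + 1 = 5 ≡ 1 (mod 2).
  s_2 = 1 + 0 + 1 + 0 + 1 + 1 + 0 + 1 = 5 ≡ 1 (mod 2).
  s_3 = 0 + 0 + 1 + 0 + 1 + 1 + 0 + 1 = 4 ≡ 0 (mod 2).
  s_4 = 1 + 0 + 0 + 0 + 0 + 1 + 1 + 1 = 4 ≡ 0 (mod 2).
s = (1, 1, 0, 0)^T — this equals column 12 of H (binary 1100), so error is at position 12.
Correct: flip bit 12 of r = 100101000111101 to get c = 100101000110101.


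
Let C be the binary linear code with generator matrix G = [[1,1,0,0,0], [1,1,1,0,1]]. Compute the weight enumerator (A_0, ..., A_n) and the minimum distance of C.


Weight distribution: A_0 = 1, A_2 = 2, A_4 = 1. Minimum distance d = 2.

Enumerate all 2^2 = 4 messages m ∈ F_2^2.
For each, compute codeword c = mG in F_2^5, then tally its weight.
  m = 00 → c = 00000, weight = 0.
  m = 10 → c = 11000, weight = 2.
  m = 01 → c = 11101, weight = 4.
  m = 11 → c = 00101, weight = 2.
Tally weights:
  weight 0: 1 codewords.
  weight 2: 2 codewords.
  weight 4: 1 codewords.
Minimum distance d = smallest w > 0 with A_w > 0 = 2.
Sanity: Σ A_w = 4 = 2^2 = 4 ✓.


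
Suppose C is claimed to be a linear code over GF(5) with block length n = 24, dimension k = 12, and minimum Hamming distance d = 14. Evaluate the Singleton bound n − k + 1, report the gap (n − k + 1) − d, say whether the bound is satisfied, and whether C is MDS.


Singleton RHS = n − k + 1 = 13, slack = -1, bound violated (no such code; not MDS).

Singleton bound: d ≤ n − k + 1.
Here n = 24, k = 12, so n − k + 1 = 13.
Given d = 14, check d ≤ 13: NO.
Slack = (n − k + 1) − d = -1.
The slack is negative: d = 14 exceeds n − k + 1 = 13 by 1, so the Singleton bound is violated and no linear [24, 12, 14]_5 code can exist. In particular it is not MDS (MDS requires d = n − k + 1 exactly).
Description: the claimed parameters are [24, 12, 14]_5; such a code would be impossible (violates the Singleton bound).


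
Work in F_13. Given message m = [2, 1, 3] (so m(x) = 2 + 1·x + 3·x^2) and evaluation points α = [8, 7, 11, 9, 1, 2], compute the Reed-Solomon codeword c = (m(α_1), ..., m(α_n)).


c = [7, 0, 12, 7, 6, 3]

Message polynomial: m(x) = 2 + 1·x + 3·x^2 (mod 13).
For each evaluation point α_i, compute m(α_i) mod 13:
  α_1 = 8: Horner steps 3 → 12 → 7, so m(8) = 7.
  α_2 = 7: Horner steps 3 → 9 → 0, so m(7) = 0.
  α_3 = 11: Horner steps 3 → 8 → 12, so m(11) = 12.
  α_4 = 9: Horner steps 3 → 2 → 7, so m(9) = 7.
  α_5 = 1: Horner steps 3 → 4 → 6, so m(1) = 6.
  α_6 = 2: Horner steps 3 → 7 → 3, so m(2) = 3.
Codeword c = [7, 0, 12, 7, 6, 3] ∈ F_13^6.


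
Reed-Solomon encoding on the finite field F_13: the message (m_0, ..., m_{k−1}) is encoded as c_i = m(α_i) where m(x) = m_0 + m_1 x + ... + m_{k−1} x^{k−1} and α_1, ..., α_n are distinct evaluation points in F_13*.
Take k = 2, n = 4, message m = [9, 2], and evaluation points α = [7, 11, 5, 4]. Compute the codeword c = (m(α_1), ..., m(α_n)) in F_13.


c = [10, 5, 6, 4]

Message polynomial: m(x) = 9 + 2·x (mod 13).
For each evaluation point α_i, compute m(α_i) mod 13:
  α_1 = 7: Horner steps 2 → 10, so m(7) = 10.
  α_2 = 11: Horner steps 2 → 5, so m(11) = 5.
  α_3 = 5: Horner steps 2 → 6, so m(5) = 6.
  α_4 = 4: Horner steps 2 → 4, so m(4) = 4.
Codeword c = [10, 5, 6, 4] ∈ F_13^4.


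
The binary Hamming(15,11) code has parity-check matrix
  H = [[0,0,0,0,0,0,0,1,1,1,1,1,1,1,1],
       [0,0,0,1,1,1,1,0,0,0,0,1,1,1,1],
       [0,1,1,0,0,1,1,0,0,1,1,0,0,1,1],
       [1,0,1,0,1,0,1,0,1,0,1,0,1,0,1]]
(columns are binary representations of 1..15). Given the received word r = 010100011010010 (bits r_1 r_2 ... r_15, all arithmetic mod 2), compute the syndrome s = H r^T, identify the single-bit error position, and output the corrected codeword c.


s = (0, 0, 1, 0)^T, error position = 2, corrected codeword c = 000100011010010

Compute s = H r^T mod 2 one row at a time:
  s_1 = 1 + 1 + 0 + 1 + 0 + 0 + 1 + 0 = 4 ≡ 0 (mod 2).
  s_2 = 1 + 0 + 0 + 0 + 0 + 0 + 1 + 0 = 2 ≡ 0 (mod 2).
  s_3 = 1 + 0 + 0 + 0 + 0 + 1 + 1 + 0 = 3 ≡ 1 (mod 2).
  s_4 = 0 + 0 + 0 + 0 + 1 + 1 + 0 + 0 = 2 ≡ 0 (mod 2).
s = (0, 0, 1, 0)^T — this equals column 2 of H (binary 0010), so error is at position 2.
Correct: flip bit 2 of r = 010100011010010 to get c = 000100011010010.


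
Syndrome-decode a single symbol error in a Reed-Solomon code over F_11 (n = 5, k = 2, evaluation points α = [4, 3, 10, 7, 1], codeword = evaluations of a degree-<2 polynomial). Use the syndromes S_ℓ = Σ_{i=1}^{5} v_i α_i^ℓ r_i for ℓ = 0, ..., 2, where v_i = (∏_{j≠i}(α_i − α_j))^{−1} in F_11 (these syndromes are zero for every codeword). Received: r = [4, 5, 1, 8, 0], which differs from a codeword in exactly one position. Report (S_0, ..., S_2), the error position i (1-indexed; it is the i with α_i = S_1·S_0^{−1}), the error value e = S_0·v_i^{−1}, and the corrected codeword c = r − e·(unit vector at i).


S = (5, 4, 1), error at position 2, error magnitude e = 6, c = [4, 10, 1, 8, 0].

Step 1: column multipliers v_i = (∏_{j≠i}(α_i − α_j))^{−1} mod 11.
  i = 1 (α = 4): (4−3)(4−10)(4−7)(4−1) = 1·(−6)·(−3)·3 = 54 ≡ 10, so v_1 = 10^{−1} = 10 (mod 11).
  i = 2 (α = 3): (3−4)(3−10)(3−7)(3−1) = (−1)·(−7)·(−4)·2 = −56 ≡ 10, so v_2 = 10^{−1} = 10 (mod 11).
  i = 3 (α = 10): (10−4)(10−3)(10−7)(10−1) = 6·7·3·9 = 1134 ≡ 1, so v_3 = 1^{−1} = 1 (mod 11).
  i = 4 (α = 7): (7−4)(7−3)(7−10)(7−1) = 3·4·(−3)·6 = −216 ≡ 4, so v_4 = 4^{−1} = 3 (mod 11).
  i = 5 (α = 1): (1−4)(1−3)(1−10)(1−7) = (−3)·(−2)·(−9)·(−6) = 324 ≡ 5, so v_5 = 5^{−1} = 9 (mod 11).
  v = [10, 10, 1, 3, 9].
Step 2: syndromes of r = [4, 5, 1, 8, 0] (all sums mod 11).
  S_0 = Σ v_i r_i = 10·4 + 10·5 + 1·1 + 3·8 + 9·0 = 115 ≡ 5.
  S_1 = Σ v_i α_i r_i = 10·4·4 + 10·3·5 + 1·10·1 + 3·7·8 + 9·1·0 = 488 ≡ 4.
  α_i^2 mod 11 = [5, 9, 1, 5, 1].
  S_2 = Σ v_i α_i^2 r_i = 10·5·4 + 10·9·5 + 1·1·1 + 3·5·8 + 9·1·0 = 771 ≡ 1.
  S = (5, 4, 1) ≠ 0, so r is not a codeword (an error is present).
Step 3: locate the error. For a single error e at position i, S_ℓ = v_i·e·α_i^ℓ, so α_err = S_1/S_0.
  S_0^{−1} = 5^{−1} = 9 (mod 11), so α_err = 4·9 = 36 ≡ 3 = α_2. Error position i = 2.
  Consistency check: S_2/S_1 = 1·3 = 3 ≡ 3 = α_err ✓ (single-error assumption holds).
Step 4: error magnitude e = S_0/v_2 = S_0·∏_{j≠2}(α_2 − α_j) = 5·10 = 50 ≡ 6 (mod 11).
Step 5: correct position 2: c_2 = r_2 − e = 5 − 6 ≡ 10 (mod 11). Hence c = [4, 10, 1, 8, 0].
  Check: interpolating c through the α_i gives m(x) = 6 + 5·x (degree < 2) with m(α_i) = c_i for every i, so c is indeed a codeword.


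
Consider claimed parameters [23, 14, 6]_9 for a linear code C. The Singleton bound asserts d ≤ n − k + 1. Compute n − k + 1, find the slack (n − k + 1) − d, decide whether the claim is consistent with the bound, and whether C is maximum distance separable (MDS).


Singleton RHS = n − k + 1 = 10, slack = 4, bound satisfied, not MDS.

Singleton bound: d ≤ n − k + 1.
Here n = 23, k = 14, so n − k + 1 = 10.
Given d = 6, check d ≤ 10: YES.
Slack = (n − k + 1) − d = 4.
The code is NOT MDS (slack = 4 > 0).
Description: the claimed parameters are [23, 14, 6]_9; such a code would be non-MDS.


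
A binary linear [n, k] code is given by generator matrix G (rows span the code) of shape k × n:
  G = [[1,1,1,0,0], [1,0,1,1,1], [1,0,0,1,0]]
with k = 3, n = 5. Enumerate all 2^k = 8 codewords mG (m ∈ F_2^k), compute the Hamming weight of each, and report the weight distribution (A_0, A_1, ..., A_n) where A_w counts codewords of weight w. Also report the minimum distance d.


Weight distribution: A_0 = 1, A_2 = 2, A_3 = 4, A_4 = 1. Minimum distance d = 2.

Enumerate all 2^3 = 8 messages m ∈ F_2^3.
For each, compute codeword c = mG in F_2^5, then tally its weight.
  m = 000 → c = 00000, weight = 0.
  m = 100 → c = 11100, weight = 3.
  m = 010 → c = 10111, weight = 4.
  m = 110 → c = 01011, weight = 3.
  m = 001 → c = 10010, weight = 2.
  m = 101 → c = 01110, weight = 3.
  m = 011 → c = 00101, weight = 2.
  m = 111 → c = 11001, weight = 3.
Tally weights:
  weight 0: 1 codewords.
  weight 2: 2 codewords.
  weight 3: 4 codewords.
  weight 4: 1 codewords.
Minimum distance d = smallest w > 0 with A_w > 0 = 2.
Sanity: Σ A_w = 8 = 2^3 = 8 ✓.


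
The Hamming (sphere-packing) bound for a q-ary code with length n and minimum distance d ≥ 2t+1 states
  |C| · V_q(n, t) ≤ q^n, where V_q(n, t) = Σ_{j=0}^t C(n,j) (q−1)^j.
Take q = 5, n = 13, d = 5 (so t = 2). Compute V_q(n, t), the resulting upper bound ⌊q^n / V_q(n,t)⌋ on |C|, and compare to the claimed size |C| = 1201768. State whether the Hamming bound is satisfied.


V_q(n, t) = 1301, q^n = 1220703125, Hamming bound = 938280, |C| = 1201768 > bound (violated).

Step 1: Compute V_q(n, t) = Σ_{j=0}^2 C(n, j) (q−1)^j.
  j = 0: C(13,0)·(4)^0 = 1·1 = 1.
  j = 1: C(13,1)·(4)^1 = 13·4 = 52.
  j = 2: C(13,2)·(4)^2 = 78·16 = 1248.
  V_q(n, t) = 1 + 52 + 1248 = 1301.
Step 2: q^n = 5^13 = 1220703125.
Step 3: Hamming bound ⌊q^n / V_q(n,t)⌋ = ⌊1220703125/1301⌋ = 938280.
Step 4: Compare |C| = 1201768 to 938280: violated.
The claimed |C| lies above the Hamming bound, so no 5-ary code of length 13 with d ≥ 5 can have 1201768 codewords.


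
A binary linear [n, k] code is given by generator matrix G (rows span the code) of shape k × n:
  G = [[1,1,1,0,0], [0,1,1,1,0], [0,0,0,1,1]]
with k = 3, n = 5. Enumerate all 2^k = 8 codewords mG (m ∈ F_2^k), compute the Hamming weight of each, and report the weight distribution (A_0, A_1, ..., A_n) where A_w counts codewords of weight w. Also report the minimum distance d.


Weight distribution: A_0 = 1, A_2 = 3, A_3 = 3, A_5 = 1. Minimum distance d = 2.

Enumerate all 2^3 = 8 messages m ∈ F_2^3.
For each, compute codeword c = mG in F_2^5, then tally its weight.
  m = 000 → c = 00000, weight = 0.
  m = 100 → c = 11100, weight = 3.
  m = 010 → c = 01110, weight = 3.
  m = 110 → c = 10010, weight = 2.
  m = 001 → c = 00011, weight = 2.
  m = 101 → c = 11111, weight = 5.
  m = 011 → c = 01101, weight = 3.
  m = 111 → c = 10001, weight = 2.
Tally weights:
  weight 0: 1 codewords.
  weight 2: 3 codewords.
  weight 3: 3 codewords.
  weight 5: 1 codewords.
Minimum distance d = smallest w > 0 with A_w > 0 = 2.
Sanity: Σ A_w = 8 = 2^3 = 8 ✓.


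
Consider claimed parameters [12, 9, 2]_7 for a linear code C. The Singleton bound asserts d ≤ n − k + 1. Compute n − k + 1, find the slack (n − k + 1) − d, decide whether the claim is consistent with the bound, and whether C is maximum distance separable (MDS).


Singleton RHS = n − k + 1 = 4, slack = 2, bound satisfied, not MDS.

Singleton bound: d ≤ n − k + 1.
Here n = 12, k = 9, so n − k + 1 = 4.
Given d = 2, check d ≤ 4: YES.
Slack = (n − k + 1) − d = 2.
The code is NOT MDS (slack = 2 > 0).
Description: the claimed parameters are [12, 9, 2]_7; such a code would be non-MDS.


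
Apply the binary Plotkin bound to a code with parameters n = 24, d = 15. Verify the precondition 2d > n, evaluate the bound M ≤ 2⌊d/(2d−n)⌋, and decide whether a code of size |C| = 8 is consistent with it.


Plotkin bound M ≤ 4; given |C| = 8 > bound (violated).

Check applicability: 2d = 30, n = 24.
2d − n = 6 > 0, so Plotkin applies.
Compute d/(2d−n) = 15/6 ≈ 2.5000.
⌊d/(2d−n)⌋ = 2.
Plotkin bound: M ≤ 2·2 = 4.
Given |C| = 8, check: VIOLATED.
This |C| is above the Plotkin bound, so no binary code with n = 24, d = 15 and 8 codewords exists.


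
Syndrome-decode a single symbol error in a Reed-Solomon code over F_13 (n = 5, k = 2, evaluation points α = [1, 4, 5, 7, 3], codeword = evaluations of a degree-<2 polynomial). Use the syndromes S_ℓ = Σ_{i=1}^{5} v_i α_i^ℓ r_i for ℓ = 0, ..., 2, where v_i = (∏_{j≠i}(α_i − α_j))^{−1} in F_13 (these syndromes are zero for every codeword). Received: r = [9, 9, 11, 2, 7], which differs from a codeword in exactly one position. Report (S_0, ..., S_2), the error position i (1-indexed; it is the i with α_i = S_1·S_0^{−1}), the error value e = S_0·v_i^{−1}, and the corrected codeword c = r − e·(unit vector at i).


S = (6, 6, 6), error at position 1, error magnitude e = 6, c = [3, 9, 11, 2, 7].

Step 1: column multipliers v_i = (∏_{j≠i}(α_i − α_j))^{−1} mod 13.
  i = 1 (α = 1): (1−4)(1−5)(1−7)(1−3) = (−3)·(−4)·(−6)·(−2) = 144 ≡ 1, so v_1 = 1^{−1} = 1 (mod 13).
  i = 2 (α = 4): (4−1)(4−5)(4−7)(4−3) = 3·(−1)·(−3)·1 = 9 ≡ 9, so v_2 = 9^{−1} = 3 (mod 13).
  i = 3 (α = 5): (5−1)(5−4)(5−7)(5−3) = 4·1·(−2)·2 = −16 ≡ 10, so v_3 = 10^{−1} = 4 (mod 13).
  i = 4 (α = 7): (7−1)(7−4)(7−5)(7−3) = 6·3·2·4 = 144 ≡ 1, so v_4 = 1^{−1} = 1 (mod 13).
  i = 5 (α = 3): (3−1)(3−4)(3−5)(3−7) = 2·(−1)·(−2)·(−4) = −16 ≡ 10, so v_5 = 10^{−1} = 4 (mod 13).
  v = [1, 3, 4, 1, 4].
Step 2: syndromes of r = [9, 9, 11, 2, 7] (all sums mod 13).
  S_0 = Σ v_i r_i = 1·9 + 3·9 + 4·11 + 1·2 + 4·7 = 110 ≡ 6.
  S_1 = Σ v_i α_i r_i = 1·1·9 + 3·4·9 + 4·5·11 + 1·7·2 + 4·3·7 = 435 ≡ 6.
  α_i^2 mod 13 = [1, 3, 12, 10, 9].
  S_2 = Σ v_i α_i^2 r_i = 1·1·9 + 3·3·9 + 4·12·11 + 1·10·2 + 4·9·7 = 890 ≡ 6.
  S = (6, 6, 6) ≠ 0, so r is not a codeword (an error is present).
Step 3: locate the error. For a single error e at position i, S_ℓ = v_i·e·α_i^ℓ, so α_err = S_1/S_0.
  S_0^{−1} = 6^{−1} = 11 (mod 13), so α_err = 6·11 = 66 ≡ 1 = α_1. Error position i = 1.
  Consistency check: S_2/S_1 = 6·11 = 66 ≡ 1 = α_err ✓ (single-error assumption holds).
Step 4: error magnitude e = S_0/v_1 = S_0·∏_{j≠1}(α_1 − α_j) = 6·1 = 6 ≡ 6 (mod 13).
Step 5: correct position 1: c_1 = r_1 − e = 9 − 6 ≡ 3 (mod 13). Hence c = [3, 9, 11, 2, 7].
  Check: interpolating c through the α_i gives m(x) = 1 + 2·x (degree < 2) with m(α_i) = c_i for every i, so c is indeed a codeword.


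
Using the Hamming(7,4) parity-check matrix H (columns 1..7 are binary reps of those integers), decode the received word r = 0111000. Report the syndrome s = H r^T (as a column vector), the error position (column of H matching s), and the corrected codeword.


s = (1, 0, 1)^T, error position = 5, corrected codeword c = 0111100

Compute s = H r^T mod 2 one row at a time:
  s_1 = 1 + 0 + 0 + 0 = 1 ≡ 1 (mod 2).
  s_2 = 1 + 1 + 0 + 0 = 2 ≡ 0 (mod 2).
  s_3 = 0 + 1 + 0 + 0 = 1 ≡ 1 (mod 2).
s = (1, 0, 1)^T — this equals column 5 of H (binary 101), so error is at position 5.
Correct: flip bit 5 of r = 0111000 to get c = 0111100.


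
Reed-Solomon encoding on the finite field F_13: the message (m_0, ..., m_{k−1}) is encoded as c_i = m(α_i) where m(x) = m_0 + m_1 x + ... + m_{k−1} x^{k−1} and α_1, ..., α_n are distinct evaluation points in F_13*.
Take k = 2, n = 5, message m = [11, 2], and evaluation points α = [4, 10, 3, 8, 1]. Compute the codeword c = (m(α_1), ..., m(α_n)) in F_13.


c = [6, 5, 4, 1, 0]

Message polynomial: m(x) = 11 + 2·x (mod 13).
For each evaluation point α_i, compute m(α_i) mod 13:
  α_1 = 4: Horner steps 2 → 6, so m(4) = 6.
  α_2 = 10: Horner steps 2 → 5, so m(10) = 5.
  α_3 = 3: Horner steps 2 → 4, so m(3) = 4.
  α_4 = 8: Horner steps 2 → 1, so m(8) = 1.
  α_5 = 1: Horner steps 2 → 0, so m(1) = 0.
Codeword c = [6, 5, 4, 1, 0] ∈ F_13^5.
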